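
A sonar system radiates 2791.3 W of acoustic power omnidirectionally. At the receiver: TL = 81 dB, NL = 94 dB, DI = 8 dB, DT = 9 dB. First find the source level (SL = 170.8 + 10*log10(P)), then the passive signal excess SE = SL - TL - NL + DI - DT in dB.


Step 1: SL = 170.8 + 10*log10(2791.3) = 205.26 dB
Step 2: SE = SL - TL - NL + DI - DT = 205.26 - 81 - 94 + 8 - 9 = 29.26

29.26 dB


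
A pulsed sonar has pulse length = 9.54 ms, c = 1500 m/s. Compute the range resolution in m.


dR = c*tau/2 = 1500 * 9.54e-3 / 2 = 7.155

7.155 m


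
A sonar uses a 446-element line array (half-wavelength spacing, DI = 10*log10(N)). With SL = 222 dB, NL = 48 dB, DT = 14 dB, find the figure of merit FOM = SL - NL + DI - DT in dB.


186.49 dB


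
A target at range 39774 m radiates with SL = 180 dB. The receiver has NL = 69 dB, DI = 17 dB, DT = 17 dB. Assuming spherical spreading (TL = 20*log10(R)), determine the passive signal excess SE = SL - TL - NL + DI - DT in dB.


Step 1: TL = 20*log10(39774) = 91.99 dB
Step 2: SE = 180 - 91.99 - 69 + 17 - 17 = 19.01

19.01 dB


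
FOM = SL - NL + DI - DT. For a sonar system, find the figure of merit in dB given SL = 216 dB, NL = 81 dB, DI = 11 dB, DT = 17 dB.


FOM = SL - NL + DI - DT = 216 - 81 + 11 - 17 = 129

129 dB


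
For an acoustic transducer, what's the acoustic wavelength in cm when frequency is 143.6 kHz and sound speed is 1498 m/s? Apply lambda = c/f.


lambda = c/f = 1498 / 143600 = 0.0104 m = 1.04 cm

1.04 cm


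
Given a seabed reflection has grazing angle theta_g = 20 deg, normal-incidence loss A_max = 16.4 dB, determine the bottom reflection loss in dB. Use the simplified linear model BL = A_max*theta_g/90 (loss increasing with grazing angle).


3.64 dB


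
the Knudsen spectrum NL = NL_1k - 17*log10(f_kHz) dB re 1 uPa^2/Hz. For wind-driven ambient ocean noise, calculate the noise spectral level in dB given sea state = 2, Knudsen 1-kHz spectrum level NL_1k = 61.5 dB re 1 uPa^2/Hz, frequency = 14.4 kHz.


NL = NL_1k - 17*log10(f_kHz) = 61.5 - 17*log10(14.4) = 61.5 - (19.69) = 41.81

41.81 dB


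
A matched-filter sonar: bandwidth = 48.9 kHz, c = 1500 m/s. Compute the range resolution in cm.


dR = c/(2*BW) = 1500 / (2 * 48.9e3) = 0.0153 m = 1.53 cm

1.53 cm


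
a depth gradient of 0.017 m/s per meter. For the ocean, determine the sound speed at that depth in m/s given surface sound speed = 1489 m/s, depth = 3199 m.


c = 1489 + 0.017 * 3199 = 1543.383

1543.383 m/s


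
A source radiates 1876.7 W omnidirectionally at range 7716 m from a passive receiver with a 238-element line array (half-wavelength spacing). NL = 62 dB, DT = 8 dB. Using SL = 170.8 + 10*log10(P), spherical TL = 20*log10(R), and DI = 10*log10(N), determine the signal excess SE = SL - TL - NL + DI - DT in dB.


79.55 dB


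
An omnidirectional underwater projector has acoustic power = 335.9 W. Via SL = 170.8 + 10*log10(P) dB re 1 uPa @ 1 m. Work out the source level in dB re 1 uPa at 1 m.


SL = 170.8 + 10*log10(335.9) = 170.8 + 25.26 = 196.06

196.06 dB


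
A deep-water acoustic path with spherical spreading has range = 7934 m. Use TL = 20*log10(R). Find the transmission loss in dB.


TL = 20*log10(7934) = 77.99

77.99 dB


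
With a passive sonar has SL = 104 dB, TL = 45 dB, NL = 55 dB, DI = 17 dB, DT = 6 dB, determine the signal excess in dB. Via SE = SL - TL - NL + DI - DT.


SE = SL - TL - NL + DI - DT = 104 - 45 - 55 + 17 - 6 = 15

15 dB


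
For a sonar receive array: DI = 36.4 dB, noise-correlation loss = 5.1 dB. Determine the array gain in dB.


AG = DI - L_corr = 36.4 - 5.1 = 31.3

31.3 dB


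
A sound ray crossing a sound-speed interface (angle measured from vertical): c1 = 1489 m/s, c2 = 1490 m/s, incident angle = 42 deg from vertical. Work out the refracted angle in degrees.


42.03 deg


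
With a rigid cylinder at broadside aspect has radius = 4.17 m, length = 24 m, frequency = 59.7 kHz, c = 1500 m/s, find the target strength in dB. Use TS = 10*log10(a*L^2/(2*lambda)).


lambda = 1500/59700 = 0.02513 m
TS = 10*log10(4.17*24^2/(2*0.02513)) = 46.79

46.79 dB


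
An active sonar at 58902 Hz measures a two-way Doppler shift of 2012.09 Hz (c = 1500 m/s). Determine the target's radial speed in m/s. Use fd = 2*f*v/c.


From fd = 2*f*v/c, v = c*fd/(2*f) = 1500 * 2012.09 / (2*58902) = 25.62

25.62 m/s


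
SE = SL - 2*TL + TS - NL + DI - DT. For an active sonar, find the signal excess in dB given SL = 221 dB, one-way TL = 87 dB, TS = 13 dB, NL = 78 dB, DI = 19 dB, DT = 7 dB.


SE = SL - 2*TL + TS - NL + DI - DT = 221 - 2*87 + (13) - 78 + 19 - 7 = -6

-6 dB


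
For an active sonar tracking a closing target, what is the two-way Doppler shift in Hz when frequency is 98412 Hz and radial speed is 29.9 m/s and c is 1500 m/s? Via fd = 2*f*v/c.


fd = 2*f*v/c = 2 * 98412 * 29.9 / 1500 = 3923.36

3923.36 Hz


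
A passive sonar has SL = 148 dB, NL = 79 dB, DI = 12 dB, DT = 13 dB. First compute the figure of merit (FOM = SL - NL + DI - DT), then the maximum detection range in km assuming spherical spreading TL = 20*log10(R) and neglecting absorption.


Step 1: FOM = SL - NL + DI - DT = 148 - 79 + 12 - 13 = 68 dB
Step 2: at max range FOM = TL = 20*log10(R), so R = 10^(68/20) = 2511.89 m = 2.51 km

2.51 km


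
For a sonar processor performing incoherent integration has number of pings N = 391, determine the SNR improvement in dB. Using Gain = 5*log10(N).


Gain = 5*log10(391) = 12.96

12.96 dB


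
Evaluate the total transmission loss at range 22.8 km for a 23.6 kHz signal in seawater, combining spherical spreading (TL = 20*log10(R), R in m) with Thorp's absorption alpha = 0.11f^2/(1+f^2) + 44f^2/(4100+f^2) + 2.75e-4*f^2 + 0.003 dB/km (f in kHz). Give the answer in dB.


Step 1 (Thorp): alpha = 0.11*556.96/(1+556.96) + 44*556.96/(4100+556.96) + 2.75e-4*556.96 + 0.003 = 5.5282 dB/km
Step 2: TL_spread = 20*log10(22800) = 87.16 dB
Step 3: TL_abs = alpha*R = 5.5282 * 22.8 = 126.04 dB
Step 4: TL_total = 87.16 + 126.04 = 213.2

213.2 dB


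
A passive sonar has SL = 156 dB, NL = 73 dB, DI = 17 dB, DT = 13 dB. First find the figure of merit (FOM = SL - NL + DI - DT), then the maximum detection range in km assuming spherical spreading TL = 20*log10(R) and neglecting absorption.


Step 1: FOM = SL - NL + DI - DT = 156 - 73 + 17 - 13 = 87 dB
Step 2: at max range FOM = TL = 20*log10(R), so R = 10^(87/20) = 22387.21 m = 22.39 km

22.39 km


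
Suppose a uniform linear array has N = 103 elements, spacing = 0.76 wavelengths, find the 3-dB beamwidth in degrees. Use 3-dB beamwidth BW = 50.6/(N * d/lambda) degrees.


BW = 50.6 / (103 * 0.76) = 50.6 / 78.28 = 0.65

0.65 deg


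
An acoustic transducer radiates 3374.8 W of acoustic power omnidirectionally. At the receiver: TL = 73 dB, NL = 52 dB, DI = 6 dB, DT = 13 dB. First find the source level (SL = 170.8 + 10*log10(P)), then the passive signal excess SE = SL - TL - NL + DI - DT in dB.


Step 1: SL = 170.8 + 10*log10(3374.8) = 206.08 dB
Step 2: SE = SL - TL - NL + DI - DT = 206.08 - 73 - 52 + 6 - 13 = 74.08

74.08 dB


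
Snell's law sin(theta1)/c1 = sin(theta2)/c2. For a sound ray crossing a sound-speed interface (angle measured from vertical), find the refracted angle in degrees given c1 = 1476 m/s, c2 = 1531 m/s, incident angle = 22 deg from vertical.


sin(theta2) = (c2/c1)*sin(theta1) = (1531/1476)*sin(22 deg) = 0.38857
theta2 = arcsin(0.38857) = 22.87

22.87 deg


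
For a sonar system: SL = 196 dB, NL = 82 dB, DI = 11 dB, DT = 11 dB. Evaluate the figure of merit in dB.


FOM = SL - NL + DI - DT = 196 - 82 + 11 - 11 = 114

114 dB


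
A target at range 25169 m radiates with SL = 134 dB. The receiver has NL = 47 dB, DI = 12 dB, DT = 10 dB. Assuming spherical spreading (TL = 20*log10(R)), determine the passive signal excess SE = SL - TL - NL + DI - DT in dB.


Step 1: TL = 20*log10(25169) = 88.02 dB
Step 2: SE = 134 - 88.02 - 47 + 12 - 10 = 0.98

0.98 dB


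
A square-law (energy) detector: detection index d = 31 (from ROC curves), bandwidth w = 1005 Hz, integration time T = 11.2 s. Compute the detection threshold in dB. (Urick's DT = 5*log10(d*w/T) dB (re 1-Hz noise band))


DT = 5*log10(d*w/T) = 5*log10(31 * 1005 / 11.2) = 5*log10(2781.7) = 17.22

17.22 dB


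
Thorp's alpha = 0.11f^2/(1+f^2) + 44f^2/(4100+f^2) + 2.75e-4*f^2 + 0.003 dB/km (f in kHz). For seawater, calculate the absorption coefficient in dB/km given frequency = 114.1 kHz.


f^2 = 13018.81
alpha = 0.11*13018.81/(1+13018.81) + 44*13018.81/(4100+13018.81) + 2.75e-4*13018.81 + 0.003 = 37.155

37.155 dB/km


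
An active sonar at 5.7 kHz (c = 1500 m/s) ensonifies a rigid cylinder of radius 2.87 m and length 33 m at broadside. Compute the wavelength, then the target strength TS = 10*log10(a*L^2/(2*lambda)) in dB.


Step 1: lambda = c/f = 1500/5700 = 0.26316 m
Step 2: TS = 10*log10(a*L^2/(2*lambda)) = 10*log10(2.87*33^2/(2*0.26316)) = 37.74

37.74 dB


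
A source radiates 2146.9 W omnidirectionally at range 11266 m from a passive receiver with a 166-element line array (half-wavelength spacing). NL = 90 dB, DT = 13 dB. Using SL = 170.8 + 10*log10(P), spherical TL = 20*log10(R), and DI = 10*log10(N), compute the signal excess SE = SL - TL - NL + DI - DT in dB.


Step 1: SL = 170.8 + 10*log10(2146.9) = 204.12 dB
Step 2: TL = 20*log10(11266) = 81.04 dB
Step 3: DI = 10*log10(166) = 22.2 dB
Step 4: SE = SL - TL - NL + DI - DT = 204.12 - 81.04 - 90 + 22.2 - 13 = 42.28

42.28 dB


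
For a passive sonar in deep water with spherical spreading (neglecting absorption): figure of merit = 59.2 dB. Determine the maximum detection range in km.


0.91 km


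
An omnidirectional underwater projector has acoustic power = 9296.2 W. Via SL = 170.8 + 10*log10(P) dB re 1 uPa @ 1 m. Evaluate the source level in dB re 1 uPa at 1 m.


210.48 dB


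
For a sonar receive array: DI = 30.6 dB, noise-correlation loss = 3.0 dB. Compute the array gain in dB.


27.6 dB


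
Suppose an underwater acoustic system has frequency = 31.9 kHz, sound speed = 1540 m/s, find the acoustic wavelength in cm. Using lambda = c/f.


lambda = c/f = 1540 / 31900 = 0.0483 m = 4.83 cm

4.83 cm


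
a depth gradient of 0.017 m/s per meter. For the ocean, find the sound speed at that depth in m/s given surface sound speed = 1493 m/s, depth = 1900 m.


1525.3 m/s


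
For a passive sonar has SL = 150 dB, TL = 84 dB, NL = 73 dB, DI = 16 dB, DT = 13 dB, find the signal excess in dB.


SE = SL - TL - NL + DI - DT = 150 - 84 - 73 + 16 - 13 = -4

-4 dB


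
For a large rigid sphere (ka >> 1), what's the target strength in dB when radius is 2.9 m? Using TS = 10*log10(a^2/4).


TS = 10*log10(2.9^2 / 4) = 10*log10(2.1025) = 3.23

3.23 dB


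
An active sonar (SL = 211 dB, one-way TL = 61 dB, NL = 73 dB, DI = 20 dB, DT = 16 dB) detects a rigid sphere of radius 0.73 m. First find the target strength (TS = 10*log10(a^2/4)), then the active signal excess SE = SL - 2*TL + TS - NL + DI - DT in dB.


Step 1: TS = 10*log10(0.73^2/4) = -8.75 dB
Step 2: SE = SL - 2*TL + TS - NL + DI - DT = 211 - 2*61 + (-8.75) - 73 + 20 - 16 = 11.25

11.25 dB


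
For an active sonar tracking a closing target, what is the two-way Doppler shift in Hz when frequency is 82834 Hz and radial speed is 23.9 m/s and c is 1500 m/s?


fd = 2*f*v/c = 2 * 82834 * 23.9 / 1500 = 2639.64

2639.64 Hz


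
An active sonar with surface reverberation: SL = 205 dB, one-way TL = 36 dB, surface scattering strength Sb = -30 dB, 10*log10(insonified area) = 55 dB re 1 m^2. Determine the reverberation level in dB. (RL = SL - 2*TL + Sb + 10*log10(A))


158 dB


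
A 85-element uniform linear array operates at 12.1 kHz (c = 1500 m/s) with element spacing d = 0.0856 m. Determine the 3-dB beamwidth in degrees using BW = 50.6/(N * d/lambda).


Step 1: lambda = 1500/12100 = 0.12397 m
Step 2: d/lambda = 0.0856/0.12397 = 0.6905
Step 3: BW = 50.6/(N * d/lambda) = 50.6/(85 * 0.6905) = 0.86

0.86 deg


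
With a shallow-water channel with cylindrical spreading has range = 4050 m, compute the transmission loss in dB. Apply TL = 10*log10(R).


TL = 10*log10(4050) = 36.07

36.07 dB


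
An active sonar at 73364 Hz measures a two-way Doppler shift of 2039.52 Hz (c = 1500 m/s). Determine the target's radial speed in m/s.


From fd = 2*f*v/c, v = c*fd/(2*f) = 1500 * 2039.52 / (2*73364) = 20.85

20.85 m/s


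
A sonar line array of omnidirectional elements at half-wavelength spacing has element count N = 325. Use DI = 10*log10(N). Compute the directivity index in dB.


DI = 10*log10(325) = 25.12

25.12 dB


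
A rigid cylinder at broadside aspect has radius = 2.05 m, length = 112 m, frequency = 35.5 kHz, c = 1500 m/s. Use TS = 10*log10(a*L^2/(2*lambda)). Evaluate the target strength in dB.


lambda = 1500/35500 = 0.04225 m
TS = 10*log10(2.05*112^2/(2*0.04225)) = 54.83

54.83 dB


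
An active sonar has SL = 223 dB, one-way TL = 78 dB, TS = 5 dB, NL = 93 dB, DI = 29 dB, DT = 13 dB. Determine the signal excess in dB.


SE = SL - 2*TL + TS - NL + DI - DT = 223 - 2*78 + (5) - 93 + 29 - 13 = -5

-5 dB


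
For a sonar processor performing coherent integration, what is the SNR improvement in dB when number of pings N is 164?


Gain = 10*log10(164) = 22.15

22.15 dB


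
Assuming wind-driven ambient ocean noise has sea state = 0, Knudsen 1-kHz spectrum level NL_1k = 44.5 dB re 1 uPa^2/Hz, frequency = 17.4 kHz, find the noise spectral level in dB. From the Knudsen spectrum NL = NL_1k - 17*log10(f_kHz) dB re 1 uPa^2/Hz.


23.41 dB


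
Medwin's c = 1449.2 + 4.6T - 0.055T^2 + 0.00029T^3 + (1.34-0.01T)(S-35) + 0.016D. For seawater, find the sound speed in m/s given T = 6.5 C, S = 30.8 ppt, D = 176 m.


c = 1449.2 + 4.6*6.5 - 0.055*6.5^2 + 0.00029*6.5^3 + (1.34 - 0.01*6.5)*(30.8 - 35) + 0.016*176 = 1474.32

1474.32 m/s


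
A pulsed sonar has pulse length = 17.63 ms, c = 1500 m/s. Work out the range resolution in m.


dR = c*tau/2 = 1500 * 17.63e-3 / 2 = 13.2225

13.2225 m


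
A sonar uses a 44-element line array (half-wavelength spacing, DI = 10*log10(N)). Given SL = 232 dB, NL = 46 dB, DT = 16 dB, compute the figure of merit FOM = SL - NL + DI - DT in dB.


186.43 dB


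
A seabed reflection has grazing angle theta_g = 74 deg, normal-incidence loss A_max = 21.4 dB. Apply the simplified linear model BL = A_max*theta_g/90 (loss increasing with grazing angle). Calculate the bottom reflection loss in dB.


17.6 dB


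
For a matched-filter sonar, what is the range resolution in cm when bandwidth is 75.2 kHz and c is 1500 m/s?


dR = c/(2*BW) = 1500 / (2 * 75.2e3) = 0.01 m = 1.0 cm

1.0 cm


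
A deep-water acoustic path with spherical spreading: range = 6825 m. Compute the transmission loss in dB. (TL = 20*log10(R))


TL = 20*log10(6825) = 76.68

76.68 dB


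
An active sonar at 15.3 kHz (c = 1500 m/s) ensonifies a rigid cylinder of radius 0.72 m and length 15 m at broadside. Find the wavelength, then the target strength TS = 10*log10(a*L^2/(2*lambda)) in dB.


Step 1: lambda = c/f = 1500/15300 = 0.09804 m
Step 2: TS = 10*log10(a*L^2/(2*lambda)) = 10*log10(0.72*15^2/(2*0.09804)) = 29.17

29.17 dB


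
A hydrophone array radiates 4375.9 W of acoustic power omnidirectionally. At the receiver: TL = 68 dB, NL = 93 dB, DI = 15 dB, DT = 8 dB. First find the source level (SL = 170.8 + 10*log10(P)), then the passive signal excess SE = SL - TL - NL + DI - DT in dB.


Step 1: SL = 170.8 + 10*log10(4375.9) = 207.21 dB
Step 2: SE = SL - TL - NL + DI - DT = 207.21 - 68 - 93 + 15 - 8 = 53.21

53.21 dB


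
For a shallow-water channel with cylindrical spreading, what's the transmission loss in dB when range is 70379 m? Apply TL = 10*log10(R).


TL = 10*log10(70379) = 48.47

48.47 dB


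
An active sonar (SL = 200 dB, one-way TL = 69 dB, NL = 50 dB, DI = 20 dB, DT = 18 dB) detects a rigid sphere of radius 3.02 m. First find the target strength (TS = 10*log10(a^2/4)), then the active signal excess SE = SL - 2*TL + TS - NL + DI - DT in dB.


Step 1: TS = 10*log10(3.02^2/4) = 3.58 dB
Step 2: SE = SL - 2*TL + TS - NL + DI - DT = 200 - 2*69 + (3.58) - 50 + 20 - 18 = 17.58

17.58 dB


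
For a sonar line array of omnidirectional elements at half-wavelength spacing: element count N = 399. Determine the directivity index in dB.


26.01 dB


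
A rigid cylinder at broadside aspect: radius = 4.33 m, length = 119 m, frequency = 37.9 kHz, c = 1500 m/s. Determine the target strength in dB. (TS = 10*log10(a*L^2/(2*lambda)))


58.89 dB


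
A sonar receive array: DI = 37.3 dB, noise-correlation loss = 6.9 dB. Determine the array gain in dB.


30.4 dB


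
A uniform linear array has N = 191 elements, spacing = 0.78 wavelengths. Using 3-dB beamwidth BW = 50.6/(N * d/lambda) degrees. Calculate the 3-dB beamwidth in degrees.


BW = 50.6 / (191 * 0.78) = 50.6 / 148.98 = 0.34

0.34 deg


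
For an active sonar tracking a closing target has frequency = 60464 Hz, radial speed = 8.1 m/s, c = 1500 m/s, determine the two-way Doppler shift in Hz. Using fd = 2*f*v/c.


fd = 2*f*v/c = 2 * 60464 * 8.1 / 1500 = 653.01

653.01 Hz


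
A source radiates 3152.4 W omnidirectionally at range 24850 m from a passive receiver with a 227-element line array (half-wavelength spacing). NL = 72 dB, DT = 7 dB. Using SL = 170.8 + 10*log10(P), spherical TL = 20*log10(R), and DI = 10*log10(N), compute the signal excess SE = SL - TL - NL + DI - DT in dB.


Step 1: SL = 170.8 + 10*log10(3152.4) = 205.79 dB
Step 2: TL = 20*log10(24850) = 87.91 dB
Step 3: DI = 10*log10(227) = 23.56 dB
Step 4: SE = SL - TL - NL + DI - DT = 205.79 - 87.91 - 72 + 23.56 - 7 = 62.44

62.44 dB


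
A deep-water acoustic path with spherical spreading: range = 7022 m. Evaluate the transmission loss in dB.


TL = 20*log10(7022) = 76.93

76.93 dB


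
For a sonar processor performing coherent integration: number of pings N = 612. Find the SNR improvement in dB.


Gain = 10*log10(612) = 27.87

27.87 dB


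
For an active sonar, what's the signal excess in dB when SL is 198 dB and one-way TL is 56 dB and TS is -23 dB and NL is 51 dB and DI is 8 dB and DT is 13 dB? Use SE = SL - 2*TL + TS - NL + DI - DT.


SE = SL - 2*TL + TS - NL + DI - DT = 198 - 2*56 + (-23) - 51 + 8 - 13 = 7

7 dB


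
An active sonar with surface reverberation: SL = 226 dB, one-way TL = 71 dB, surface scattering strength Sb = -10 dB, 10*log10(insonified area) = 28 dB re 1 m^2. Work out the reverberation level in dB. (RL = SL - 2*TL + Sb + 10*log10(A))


RL = SL - 2*TL + Sb + 10*log10(A) = 226 - 2*71 + (-10) + 28 = 102

102 dB


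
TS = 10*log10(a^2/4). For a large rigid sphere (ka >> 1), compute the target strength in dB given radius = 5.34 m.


TS = 10*log10(5.34^2 / 4) = 10*log10(7.1289) = 8.53

8.53 dB


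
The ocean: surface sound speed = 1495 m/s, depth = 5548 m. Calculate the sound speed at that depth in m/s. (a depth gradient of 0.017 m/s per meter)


1589.316 m/s


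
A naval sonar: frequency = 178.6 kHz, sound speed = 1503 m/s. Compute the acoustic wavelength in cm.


0.84 cm


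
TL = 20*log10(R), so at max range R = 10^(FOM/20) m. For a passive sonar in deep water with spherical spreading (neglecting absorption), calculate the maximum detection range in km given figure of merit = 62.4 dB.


At max range FOM = TL, so 20*log10(R) = 62.4
R = 10^(62.4/20) = 1318.26 m = 1.32 km

1.32 km


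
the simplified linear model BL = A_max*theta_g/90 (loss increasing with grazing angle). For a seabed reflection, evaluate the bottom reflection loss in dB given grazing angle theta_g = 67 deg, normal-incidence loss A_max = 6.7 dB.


4.99 dB


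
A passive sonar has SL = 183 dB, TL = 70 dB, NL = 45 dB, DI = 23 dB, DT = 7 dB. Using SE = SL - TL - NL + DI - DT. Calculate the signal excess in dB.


SE = SL - TL - NL + DI - DT = 183 - 70 - 45 + 23 - 7 = 84

84 dB


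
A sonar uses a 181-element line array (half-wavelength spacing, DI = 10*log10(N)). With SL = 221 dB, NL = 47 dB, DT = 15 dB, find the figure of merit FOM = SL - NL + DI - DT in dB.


Step 1: DI = 10*log10(181) = 22.58 dB
Step 2: FOM = SL - NL + DI - DT = 221 - 47 + 22.58 - 15 = 181.58

181.58 dB


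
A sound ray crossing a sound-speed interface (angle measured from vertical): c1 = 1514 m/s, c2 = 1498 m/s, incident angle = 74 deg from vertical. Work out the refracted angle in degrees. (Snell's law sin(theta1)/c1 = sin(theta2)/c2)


sin(theta2) = (c2/c1)*sin(theta1) = (1498/1514)*sin(74 deg) = 0.9511
theta2 = arcsin(0.9511) = 72.01

72.01 deg


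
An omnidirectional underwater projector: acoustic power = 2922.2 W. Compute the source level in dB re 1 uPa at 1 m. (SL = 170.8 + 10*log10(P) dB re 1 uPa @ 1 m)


205.46 dB


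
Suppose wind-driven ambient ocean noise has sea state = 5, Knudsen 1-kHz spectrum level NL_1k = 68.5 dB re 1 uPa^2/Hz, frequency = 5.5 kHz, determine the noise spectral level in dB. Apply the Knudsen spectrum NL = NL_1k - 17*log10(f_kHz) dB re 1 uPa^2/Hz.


NL = NL_1k - 17*log10(f_kHz) = 68.5 - 17*log10(5.5) = 68.5 - (12.59) = 55.91

55.91 dB


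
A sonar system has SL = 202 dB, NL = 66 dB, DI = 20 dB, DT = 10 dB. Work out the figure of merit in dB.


FOM = SL - NL + DI - DT = 202 - 66 + 20 - 10 = 146

146 dB


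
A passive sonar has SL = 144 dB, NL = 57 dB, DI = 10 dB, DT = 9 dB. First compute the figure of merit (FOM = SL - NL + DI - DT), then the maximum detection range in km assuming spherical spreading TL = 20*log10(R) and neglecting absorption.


Step 1: FOM = SL - NL + DI - DT = 144 - 57 + 10 - 9 = 88 dB
Step 2: at max range FOM = TL = 20*log10(R), so R = 10^(88/20) = 25118.86 m = 25.12 km

25.12 km


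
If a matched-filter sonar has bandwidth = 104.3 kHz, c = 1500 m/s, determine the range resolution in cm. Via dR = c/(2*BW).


dR = c/(2*BW) = 1500 / (2 * 104.3e3) = 0.0072 m = 0.72 cm

0.72 cm


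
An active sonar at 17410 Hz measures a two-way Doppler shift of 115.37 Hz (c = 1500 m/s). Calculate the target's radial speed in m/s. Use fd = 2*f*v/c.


4.97 m/s


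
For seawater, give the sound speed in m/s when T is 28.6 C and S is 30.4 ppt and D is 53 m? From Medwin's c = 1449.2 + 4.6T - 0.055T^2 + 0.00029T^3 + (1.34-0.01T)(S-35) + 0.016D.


c = 1449.2 + 4.6*28.6 - 0.055*28.6^2 + 0.00029*28.6^3 + (1.34 - 0.01*28.6)*(30.4 - 35) + 0.016*53 = 1538.56

1538.56 m/s


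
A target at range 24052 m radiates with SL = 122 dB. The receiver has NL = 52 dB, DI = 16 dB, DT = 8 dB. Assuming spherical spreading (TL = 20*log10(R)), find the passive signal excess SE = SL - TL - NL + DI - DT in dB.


-9.62 dB


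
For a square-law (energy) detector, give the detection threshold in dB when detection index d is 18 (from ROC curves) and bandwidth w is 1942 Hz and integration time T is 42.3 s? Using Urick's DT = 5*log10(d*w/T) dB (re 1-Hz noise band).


DT = 5*log10(d*w/T) = 5*log10(18 * 1942 / 42.3) = 5*log10(826.38) = 14.59

14.59 dB


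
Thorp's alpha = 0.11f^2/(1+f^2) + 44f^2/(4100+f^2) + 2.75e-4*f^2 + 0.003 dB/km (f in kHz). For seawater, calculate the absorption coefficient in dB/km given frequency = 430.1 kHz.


94.03 dB/km


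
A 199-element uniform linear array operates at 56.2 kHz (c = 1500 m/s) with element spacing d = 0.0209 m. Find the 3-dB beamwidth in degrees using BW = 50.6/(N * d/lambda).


0.32 deg


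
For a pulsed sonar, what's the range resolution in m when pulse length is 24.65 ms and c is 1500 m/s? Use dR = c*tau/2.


18.4875 m


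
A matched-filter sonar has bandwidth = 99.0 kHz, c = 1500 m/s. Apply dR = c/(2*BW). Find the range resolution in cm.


0.76 cm


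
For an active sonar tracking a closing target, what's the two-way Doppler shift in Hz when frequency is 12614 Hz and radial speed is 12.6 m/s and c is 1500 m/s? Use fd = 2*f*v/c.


fd = 2*f*v/c = 2 * 12614 * 12.6 / 1500 = 211.92

211.92 Hz


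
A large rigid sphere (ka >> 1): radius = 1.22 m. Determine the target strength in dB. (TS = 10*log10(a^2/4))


TS = 10*log10(1.22^2 / 4) = 10*log10(0.3721) = -4.29

-4.29 dB


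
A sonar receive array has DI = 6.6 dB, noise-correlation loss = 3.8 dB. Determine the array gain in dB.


AG = DI - L_corr = 6.6 - 3.8 = 2.8

2.8 dB


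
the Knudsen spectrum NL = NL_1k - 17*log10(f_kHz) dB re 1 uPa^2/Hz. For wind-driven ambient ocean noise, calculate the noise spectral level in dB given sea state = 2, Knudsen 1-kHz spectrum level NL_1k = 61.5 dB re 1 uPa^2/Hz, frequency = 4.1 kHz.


51.08 dB


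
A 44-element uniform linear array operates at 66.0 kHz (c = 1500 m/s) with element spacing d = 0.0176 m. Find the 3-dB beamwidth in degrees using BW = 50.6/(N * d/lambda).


Step 1: lambda = 1500/66000 = 0.02273 m
Step 2: d/lambda = 0.0176/0.02273 = 0.7743
Step 3: BW = 50.6/(N * d/lambda) = 50.6/(44 * 0.7743) = 1.49

1.49 deg


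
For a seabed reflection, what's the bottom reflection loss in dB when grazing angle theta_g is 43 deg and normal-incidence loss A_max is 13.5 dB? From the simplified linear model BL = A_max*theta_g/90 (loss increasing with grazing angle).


BL = A_max * theta_g / 90 = 13.5 * 43 / 90 = 6.45

6.45 dB


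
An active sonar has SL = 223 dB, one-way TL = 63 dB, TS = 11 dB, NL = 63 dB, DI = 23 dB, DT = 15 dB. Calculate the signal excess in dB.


SE = SL - 2*TL + TS - NL + DI - DT = 223 - 2*63 + (11) - 63 + 23 - 15 = 53

53 dB


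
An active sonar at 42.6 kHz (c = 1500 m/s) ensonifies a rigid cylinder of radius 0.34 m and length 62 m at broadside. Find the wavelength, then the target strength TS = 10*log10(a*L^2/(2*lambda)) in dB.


Step 1: lambda = c/f = 1500/42600 = 0.03521 m
Step 2: TS = 10*log10(a*L^2/(2*lambda)) = 10*log10(0.34*62^2/(2*0.03521)) = 42.69

42.69 dB


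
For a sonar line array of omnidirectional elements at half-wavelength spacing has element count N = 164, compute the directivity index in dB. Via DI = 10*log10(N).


22.15 dB


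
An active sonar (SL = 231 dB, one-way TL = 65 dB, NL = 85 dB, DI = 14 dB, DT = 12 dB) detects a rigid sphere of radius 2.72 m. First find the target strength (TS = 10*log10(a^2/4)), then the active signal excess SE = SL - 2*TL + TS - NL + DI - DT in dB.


Step 1: TS = 10*log10(2.72^2/4) = 2.67 dB
Step 2: SE = SL - 2*TL + TS - NL + DI - DT = 231 - 2*65 + (2.67) - 85 + 14 - 12 = 20.67

20.67 dB


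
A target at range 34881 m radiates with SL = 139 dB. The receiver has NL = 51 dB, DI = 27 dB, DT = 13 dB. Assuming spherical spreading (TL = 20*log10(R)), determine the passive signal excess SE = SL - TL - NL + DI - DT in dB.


Step 1: TL = 20*log10(34881) = 90.85 dB
Step 2: SE = 139 - 90.85 - 51 + 27 - 13 = 11.15

11.15 dB


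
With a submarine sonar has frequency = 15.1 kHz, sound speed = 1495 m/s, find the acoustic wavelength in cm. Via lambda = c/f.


9.9 cm


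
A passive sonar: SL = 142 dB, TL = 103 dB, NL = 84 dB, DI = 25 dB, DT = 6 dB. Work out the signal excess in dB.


SE = SL - TL - NL + DI - DT = 142 - 103 - 84 + 25 - 6 = -26

-26 dB


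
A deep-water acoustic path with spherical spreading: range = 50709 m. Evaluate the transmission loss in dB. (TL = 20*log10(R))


TL = 20*log10(50709) = 94.1

94.1 dB


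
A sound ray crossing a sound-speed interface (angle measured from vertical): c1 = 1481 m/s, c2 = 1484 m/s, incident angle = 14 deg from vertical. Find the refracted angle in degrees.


sin(theta2) = (c2/c1)*sin(theta1) = (1484/1481)*sin(14 deg) = 0.24241
theta2 = arcsin(0.24241) = 14.03

14.03 deg


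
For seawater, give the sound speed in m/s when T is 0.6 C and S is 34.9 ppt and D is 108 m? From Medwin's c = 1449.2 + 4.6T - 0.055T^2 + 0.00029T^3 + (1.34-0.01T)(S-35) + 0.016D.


1453.53 m/s


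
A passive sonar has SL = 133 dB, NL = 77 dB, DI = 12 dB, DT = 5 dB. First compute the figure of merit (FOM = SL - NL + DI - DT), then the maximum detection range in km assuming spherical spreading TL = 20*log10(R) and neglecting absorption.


Step 1: FOM = SL - NL + DI - DT = 133 - 77 + 12 - 5 = 63 dB
Step 2: at max range FOM = TL = 20*log10(R), so R = 10^(63/20) = 1412.54 m = 1.41 km

1.41 km


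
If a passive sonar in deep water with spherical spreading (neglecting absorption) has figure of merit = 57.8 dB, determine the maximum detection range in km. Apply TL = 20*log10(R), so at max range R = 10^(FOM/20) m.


At max range FOM = TL, so 20*log10(R) = 57.8
R = 10^(57.8/20) = 776.25 m = 0.78 km

0.78 km


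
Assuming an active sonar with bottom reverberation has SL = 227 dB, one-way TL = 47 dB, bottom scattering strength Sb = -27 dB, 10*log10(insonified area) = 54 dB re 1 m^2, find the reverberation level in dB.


160 dB


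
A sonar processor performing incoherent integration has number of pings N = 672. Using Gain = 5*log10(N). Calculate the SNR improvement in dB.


Gain = 5*log10(672) = 14.14

14.14 dB


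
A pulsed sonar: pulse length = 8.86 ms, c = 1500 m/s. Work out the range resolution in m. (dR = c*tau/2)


dR = c*tau/2 = 1500 * 8.86e-3 / 2 = 6.645

6.645 m


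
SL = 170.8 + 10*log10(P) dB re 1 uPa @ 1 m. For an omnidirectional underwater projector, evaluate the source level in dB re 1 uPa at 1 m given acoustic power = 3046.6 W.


SL = 170.8 + 10*log10(3046.6) = 170.8 + 34.84 = 205.64

205.64 dB


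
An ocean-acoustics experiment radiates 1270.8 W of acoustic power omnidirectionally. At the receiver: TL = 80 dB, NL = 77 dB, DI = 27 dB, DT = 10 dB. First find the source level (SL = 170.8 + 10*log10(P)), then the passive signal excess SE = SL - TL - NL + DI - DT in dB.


Step 1: SL = 170.8 + 10*log10(1270.8) = 201.84 dB
Step 2: SE = SL - TL - NL + DI - DT = 201.84 - 80 - 77 + 27 - 10 = 61.84

61.84 dB


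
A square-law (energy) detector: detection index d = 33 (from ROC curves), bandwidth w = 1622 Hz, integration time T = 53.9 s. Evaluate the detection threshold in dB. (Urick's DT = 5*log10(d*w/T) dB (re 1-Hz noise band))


DT = 5*log10(d*w/T) = 5*log10(33 * 1622 / 53.9) = 5*log10(993.06) = 14.98

14.98 dB


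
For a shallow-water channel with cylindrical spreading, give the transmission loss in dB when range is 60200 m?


TL = 10*log10(60200) = 47.8

47.8 dB


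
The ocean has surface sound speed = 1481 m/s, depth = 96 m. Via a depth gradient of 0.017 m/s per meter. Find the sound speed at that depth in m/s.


c = 1481 + 0.017 * 96 = 1482.632

1482.632 m/s


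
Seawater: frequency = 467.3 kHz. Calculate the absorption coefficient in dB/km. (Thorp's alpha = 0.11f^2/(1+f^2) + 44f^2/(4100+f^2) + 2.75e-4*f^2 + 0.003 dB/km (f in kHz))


103.354 dB/km


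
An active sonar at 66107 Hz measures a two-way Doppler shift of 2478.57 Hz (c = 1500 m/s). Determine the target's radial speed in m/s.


28.12 m/s


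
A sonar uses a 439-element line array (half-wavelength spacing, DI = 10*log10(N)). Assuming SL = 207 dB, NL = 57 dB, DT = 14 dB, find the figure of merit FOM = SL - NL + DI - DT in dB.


Step 1: DI = 10*log10(439) = 26.42 dB
Step 2: FOM = SL - NL + DI - DT = 207 - 57 + 26.42 - 14 = 162.42

162.42 dB


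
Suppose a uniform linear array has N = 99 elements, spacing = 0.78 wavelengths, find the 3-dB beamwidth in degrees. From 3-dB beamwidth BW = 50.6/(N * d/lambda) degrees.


BW = 50.6 / (99 * 0.78) = 50.6 / 77.22 = 0.66

0.66 deg


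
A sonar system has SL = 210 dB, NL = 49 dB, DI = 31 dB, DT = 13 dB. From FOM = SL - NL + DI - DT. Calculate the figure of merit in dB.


FOM = SL - NL + DI - DT = 210 - 49 + 31 - 13 = 179

179 dB


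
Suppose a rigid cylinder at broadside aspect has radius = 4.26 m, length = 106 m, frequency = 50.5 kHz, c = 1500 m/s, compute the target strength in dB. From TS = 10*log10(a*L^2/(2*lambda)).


lambda = 1500/50500 = 0.0297 m
TS = 10*log10(4.26*106^2/(2*0.0297)) = 59.06

59.06 dB


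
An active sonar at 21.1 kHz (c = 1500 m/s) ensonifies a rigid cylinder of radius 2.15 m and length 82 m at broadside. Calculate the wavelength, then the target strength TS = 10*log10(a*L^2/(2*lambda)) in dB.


Step 1: lambda = c/f = 1500/21100 = 0.07109 m
Step 2: TS = 10*log10(a*L^2/(2*lambda)) = 10*log10(2.15*82^2/(2*0.07109)) = 50.07

50.07 dB


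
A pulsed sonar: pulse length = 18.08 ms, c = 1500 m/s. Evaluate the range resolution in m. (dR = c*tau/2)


dR = c*tau/2 = 1500 * 18.08e-3 / 2 = 13.56

13.56 m


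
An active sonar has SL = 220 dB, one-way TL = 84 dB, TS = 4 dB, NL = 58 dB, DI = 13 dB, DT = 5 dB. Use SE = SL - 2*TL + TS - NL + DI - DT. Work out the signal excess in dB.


SE = SL - 2*TL + TS - NL + DI - DT = 220 - 2*84 + (4) - 58 + 13 - 5 = 6

6 dB


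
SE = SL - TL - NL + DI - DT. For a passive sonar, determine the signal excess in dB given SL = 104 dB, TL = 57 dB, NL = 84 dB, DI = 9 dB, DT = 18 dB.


SE = SL - TL - NL + DI - DT = 104 - 57 - 84 + 9 - 18 = -46

-46 dB


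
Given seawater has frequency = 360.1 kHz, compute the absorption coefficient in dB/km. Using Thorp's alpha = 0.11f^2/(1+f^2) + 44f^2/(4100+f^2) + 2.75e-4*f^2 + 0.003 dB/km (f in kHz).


f^2 = 129672.01
alpha = 0.11*129672.01/(1+129672.01) + 44*129672.01/(4100+129672.01) + 2.75e-4*129672.01 + 0.003 = 78.424

78.424 dB/km


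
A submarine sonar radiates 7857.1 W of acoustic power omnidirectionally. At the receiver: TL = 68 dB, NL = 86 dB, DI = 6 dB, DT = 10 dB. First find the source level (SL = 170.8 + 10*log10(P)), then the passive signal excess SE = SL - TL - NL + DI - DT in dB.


Step 1: SL = 170.8 + 10*log10(7857.1) = 209.75 dB
Step 2: SE = SL - TL - NL + DI - DT = 209.75 - 68 - 86 + 6 - 10 = 51.75

51.75 dB


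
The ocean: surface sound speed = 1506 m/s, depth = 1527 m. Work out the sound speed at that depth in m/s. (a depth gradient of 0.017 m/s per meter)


1531.959 m/s


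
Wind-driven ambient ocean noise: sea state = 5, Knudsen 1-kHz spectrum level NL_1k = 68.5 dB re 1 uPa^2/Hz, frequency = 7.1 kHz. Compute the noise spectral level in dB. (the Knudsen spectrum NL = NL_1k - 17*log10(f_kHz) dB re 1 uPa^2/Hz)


NL = NL_1k - 17*log10(f_kHz) = 68.5 - 17*log10(7.1) = 68.5 - (14.47) = 54.03

54.03 dB


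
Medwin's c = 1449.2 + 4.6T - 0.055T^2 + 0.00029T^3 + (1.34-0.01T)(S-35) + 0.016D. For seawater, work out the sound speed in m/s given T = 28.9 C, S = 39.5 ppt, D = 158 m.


1550.46 m/s


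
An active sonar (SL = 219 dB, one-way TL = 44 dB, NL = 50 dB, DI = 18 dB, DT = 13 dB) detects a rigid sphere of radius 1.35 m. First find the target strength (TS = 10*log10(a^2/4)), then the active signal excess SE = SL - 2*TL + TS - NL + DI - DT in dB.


Step 1: TS = 10*log10(1.35^2/4) = -3.41 dB
Step 2: SE = SL - 2*TL + TS - NL + DI - DT = 219 - 2*44 + (-3.41) - 50 + 18 - 13 = 82.59

82.59 dB


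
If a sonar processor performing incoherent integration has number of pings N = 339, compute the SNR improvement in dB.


12.65 dB


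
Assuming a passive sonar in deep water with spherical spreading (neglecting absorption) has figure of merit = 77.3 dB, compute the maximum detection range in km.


7.33 km


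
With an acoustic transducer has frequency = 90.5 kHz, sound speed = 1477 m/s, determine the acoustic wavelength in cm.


lambda = c/f = 1477 / 90500 = 0.0163 m = 1.63 cm

1.63 cm


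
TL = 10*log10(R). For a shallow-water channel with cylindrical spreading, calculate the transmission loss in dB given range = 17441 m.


TL = 10*log10(17441) = 42.42

42.42 dB


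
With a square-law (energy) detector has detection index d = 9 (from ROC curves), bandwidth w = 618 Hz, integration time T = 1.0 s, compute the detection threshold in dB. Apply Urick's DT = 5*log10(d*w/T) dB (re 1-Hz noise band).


DT = 5*log10(d*w/T) = 5*log10(9 * 618 / 1.0) = 5*log10(5562.0) = 18.73

18.73 dB


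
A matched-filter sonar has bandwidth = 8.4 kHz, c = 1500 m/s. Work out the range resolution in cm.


8.93 cm


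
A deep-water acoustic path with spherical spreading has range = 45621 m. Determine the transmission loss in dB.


93.18 dB


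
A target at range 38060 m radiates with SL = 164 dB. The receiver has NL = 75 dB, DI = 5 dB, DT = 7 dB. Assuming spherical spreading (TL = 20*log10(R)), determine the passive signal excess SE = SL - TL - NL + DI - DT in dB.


Step 1: TL = 20*log10(38060) = 91.61 dB
Step 2: SE = 164 - 91.61 - 75 + 5 - 7 = -4.61

-4.61 dB


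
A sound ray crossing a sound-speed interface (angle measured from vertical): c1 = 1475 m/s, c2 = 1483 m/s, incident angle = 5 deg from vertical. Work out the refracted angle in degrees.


5.03 deg


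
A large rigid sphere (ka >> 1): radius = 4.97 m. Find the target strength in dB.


7.91 dB


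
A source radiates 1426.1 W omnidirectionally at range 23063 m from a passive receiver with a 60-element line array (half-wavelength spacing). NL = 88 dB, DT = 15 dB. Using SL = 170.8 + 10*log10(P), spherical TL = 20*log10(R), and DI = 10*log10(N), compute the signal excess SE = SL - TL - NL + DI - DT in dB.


Step 1: SL = 170.8 + 10*log10(1426.1) = 202.34 dB
Step 2: TL = 20*log10(23063) = 87.26 dB
Step 3: DI = 10*log10(60) = 17.78 dB
Step 4: SE = SL - TL - NL + DI - DT = 202.34 - 87.26 - 88 + 17.78 - 15 = 29.86

29.86 dB


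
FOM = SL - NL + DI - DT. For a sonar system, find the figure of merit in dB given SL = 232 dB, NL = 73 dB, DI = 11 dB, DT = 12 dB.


FOM = SL - NL + DI - DT = 232 - 73 + 11 - 12 = 158

158 dB


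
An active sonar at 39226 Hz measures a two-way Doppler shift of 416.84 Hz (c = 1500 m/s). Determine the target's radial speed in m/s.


7.97 m/s


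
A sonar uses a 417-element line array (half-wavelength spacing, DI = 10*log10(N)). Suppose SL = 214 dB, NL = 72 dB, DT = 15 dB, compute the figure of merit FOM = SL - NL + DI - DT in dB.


Step 1: DI = 10*log10(417) = 26.2 dB
Step 2: FOM = SL - NL + DI - DT = 214 - 72 + 26.2 - 15 = 153.2

153.2 dB


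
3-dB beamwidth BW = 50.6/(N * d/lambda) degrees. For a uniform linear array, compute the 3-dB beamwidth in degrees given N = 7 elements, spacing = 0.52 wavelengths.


13.9 deg


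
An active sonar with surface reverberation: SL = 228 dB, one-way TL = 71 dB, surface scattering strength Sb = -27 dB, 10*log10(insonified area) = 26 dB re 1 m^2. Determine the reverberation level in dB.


RL = SL - 2*TL + Sb + 10*log10(A) = 228 - 2*71 + (-27) + 26 = 85

85 dB


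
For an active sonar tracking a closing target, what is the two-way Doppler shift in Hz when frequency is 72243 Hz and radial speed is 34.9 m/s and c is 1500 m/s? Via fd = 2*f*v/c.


fd = 2*f*v/c = 2 * 72243 * 34.9 / 1500 = 3361.71

3361.71 Hz


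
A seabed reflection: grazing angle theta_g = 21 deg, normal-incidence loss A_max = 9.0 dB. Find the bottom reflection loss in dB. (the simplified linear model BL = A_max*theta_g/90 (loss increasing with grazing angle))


BL = A_max * theta_g / 90 = 9.0 * 21 / 90 = 2.1

2.1 dB


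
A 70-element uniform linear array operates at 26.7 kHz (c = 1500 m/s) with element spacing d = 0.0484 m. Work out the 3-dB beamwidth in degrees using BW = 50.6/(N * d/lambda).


Step 1: lambda = 1500/26700 = 0.05618 m
Step 2: d/lambda = 0.0484/0.05618 = 0.8615
Step 3: BW = 50.6/(N * d/lambda) = 50.6/(70 * 0.8615) = 0.84

0.84 deg


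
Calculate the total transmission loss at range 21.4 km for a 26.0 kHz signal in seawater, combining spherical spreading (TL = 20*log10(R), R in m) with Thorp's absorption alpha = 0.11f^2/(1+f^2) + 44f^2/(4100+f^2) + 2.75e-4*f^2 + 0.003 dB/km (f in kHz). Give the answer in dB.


Step 1 (Thorp): alpha = 0.11*676.0/(1+676.0) + 44*676.0/(4100+676.0) + 2.75e-4*676.0 + 0.003 = 6.5265 dB/km
Step 2: TL_spread = 20*log10(21400) = 86.61 dB
Step 3: TL_abs = alpha*R = 6.5265 * 21.4 = 139.67 dB
Step 4: TL_total = 86.61 + 139.67 = 226.28

226.28 dB


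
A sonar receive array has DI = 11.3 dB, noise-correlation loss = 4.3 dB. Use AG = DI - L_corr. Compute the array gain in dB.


AG = DI - L_corr = 11.3 - 4.3 = 7.0

7.0 dB
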